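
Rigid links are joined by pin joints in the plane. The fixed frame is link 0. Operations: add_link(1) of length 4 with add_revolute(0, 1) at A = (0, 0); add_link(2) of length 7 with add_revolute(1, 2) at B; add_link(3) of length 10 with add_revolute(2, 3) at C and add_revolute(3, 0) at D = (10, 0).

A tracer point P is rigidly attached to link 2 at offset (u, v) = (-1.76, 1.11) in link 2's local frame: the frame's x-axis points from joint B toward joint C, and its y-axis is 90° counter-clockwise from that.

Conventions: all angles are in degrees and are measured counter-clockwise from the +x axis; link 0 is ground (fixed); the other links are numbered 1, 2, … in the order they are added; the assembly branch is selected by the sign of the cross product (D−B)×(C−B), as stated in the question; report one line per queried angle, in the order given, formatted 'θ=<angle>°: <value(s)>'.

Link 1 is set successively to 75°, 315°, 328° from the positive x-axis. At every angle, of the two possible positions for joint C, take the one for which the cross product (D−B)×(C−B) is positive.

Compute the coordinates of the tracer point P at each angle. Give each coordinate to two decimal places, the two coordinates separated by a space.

A=(0,0), D=(10.00,0)
θ=75°: B = A + 4.00·(cos75°, sin75°) = (1.0353, 3.8637)
θ=75°: |BD| = 9.7619
θ=75°: circle(B,7.00) ∩ circle(D,10.00): a=2.2687, h=6.6221
θ=75°:   candidates: C₊=(5.7398,9.0471) cross=64.645; C₋=(0.4977,-3.1156) cross=-64.645
θ=75°:   branch + wants cross > 0 → take C=(5.7398,9.0471) (cross=64.645)
θ=75°: ex = (C−B)/|BC| = (0.6721,0.7405); ey = (-0.7405,0.6721)
θ=75°: P = B + -1.76·ex + 1.11·ey = (-0.9695,3.3064)
θ=315°: B = A + 4.00·(cos315°, sin315°) = (2.8284, -2.8284)
θ=315°: |BD| = 7.7092
θ=315°: circle(B,7.00) ∩ circle(D,10.00): a=0.5468, h=6.9786
θ=315°:   candidates: C₊=(0.7768,3.8642) cross=53.799; C₋=(5.8975,-9.1197) cross=-53.799
θ=315°:   branch + wants cross > 0 → take C=(0.7768,3.8642) (cross=53.799)
θ=315°: ex = (C−B)/|BC| = (-0.2931,0.9561); ey = (-0.9561,-0.2931)
θ=315°: P = B + -1.76·ex + 1.11·ey = (2.2830,-4.8365)
θ=328°: B = A + 4.00·(cos328°, sin328°) = (3.3922, -2.1197)
θ=328°: |BD| = 6.9395
θ=328°: circle(B,7.00) ∩ circle(D,10.00): a=-0.2049, h=6.9970
θ=328°:   candidates: C₊=(1.0598,4.4803) cross=48.555; C₋=(5.3343,-8.8449) cross=-48.555
θ=328°:   branch + wants cross > 0 → take C=(1.0598,4.4803) (cross=48.555)
θ=328°: ex = (C−B)/|BC| = (-0.3332,0.9429); ey = (-0.9429,-0.3332)
θ=328°: P = B + -1.76·ex + 1.11·ey = (2.9320,-4.1490)

θ=75°: -0.97 3.31
θ=315°: 2.28 -4.84
θ=328°: 2.93 -4.15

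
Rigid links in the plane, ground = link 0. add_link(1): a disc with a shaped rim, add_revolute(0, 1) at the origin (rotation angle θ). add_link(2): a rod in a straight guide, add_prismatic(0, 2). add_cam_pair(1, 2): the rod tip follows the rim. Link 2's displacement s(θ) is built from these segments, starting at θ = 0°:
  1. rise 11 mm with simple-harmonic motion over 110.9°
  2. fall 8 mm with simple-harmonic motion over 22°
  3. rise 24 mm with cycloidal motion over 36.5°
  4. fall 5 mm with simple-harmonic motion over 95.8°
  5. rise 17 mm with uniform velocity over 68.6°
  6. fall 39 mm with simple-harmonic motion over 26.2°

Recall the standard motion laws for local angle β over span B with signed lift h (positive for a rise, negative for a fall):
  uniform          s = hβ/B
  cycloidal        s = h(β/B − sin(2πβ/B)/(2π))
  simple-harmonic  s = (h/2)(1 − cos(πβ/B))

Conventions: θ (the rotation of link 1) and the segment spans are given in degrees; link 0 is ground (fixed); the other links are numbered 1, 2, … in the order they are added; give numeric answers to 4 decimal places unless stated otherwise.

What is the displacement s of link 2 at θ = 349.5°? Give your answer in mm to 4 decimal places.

segment 1 (0° to 110.9°, simple-harmonic, h = 11) is passed completely: s = 0.0000 + (11) = 11.0000
segment 2 (110.9° to 132.9°, simple-harmonic, h = -8) is passed completely: s = 11.0000 + (-8) = 3.0000
segment 3 (132.9° to 169.4°, cycloidal, h = 24) is passed completely: s = 3.0000 + (24) = 27.0000
segment 4 (169.4° to 265.2°, simple-harmonic, h = -5) is passed completely: s = 27.0000 + (-5) = 22.0000
segment 5 (265.2° to 333.8°, uniform, h = 17) is passed completely: s = 22.0000 + (17) = 39.0000
θ = 349.5° falls in segment 6 (333.8° to 360°, simple-harmonic, h = -39): β = 349.5 − 333.8 = 15.7°, B = 26.2°; Δs = -39/2·(1 − cos(π·0.5992)) = -25.4813; s = 39.0000 − 25.4813 = 13.5187

13.5187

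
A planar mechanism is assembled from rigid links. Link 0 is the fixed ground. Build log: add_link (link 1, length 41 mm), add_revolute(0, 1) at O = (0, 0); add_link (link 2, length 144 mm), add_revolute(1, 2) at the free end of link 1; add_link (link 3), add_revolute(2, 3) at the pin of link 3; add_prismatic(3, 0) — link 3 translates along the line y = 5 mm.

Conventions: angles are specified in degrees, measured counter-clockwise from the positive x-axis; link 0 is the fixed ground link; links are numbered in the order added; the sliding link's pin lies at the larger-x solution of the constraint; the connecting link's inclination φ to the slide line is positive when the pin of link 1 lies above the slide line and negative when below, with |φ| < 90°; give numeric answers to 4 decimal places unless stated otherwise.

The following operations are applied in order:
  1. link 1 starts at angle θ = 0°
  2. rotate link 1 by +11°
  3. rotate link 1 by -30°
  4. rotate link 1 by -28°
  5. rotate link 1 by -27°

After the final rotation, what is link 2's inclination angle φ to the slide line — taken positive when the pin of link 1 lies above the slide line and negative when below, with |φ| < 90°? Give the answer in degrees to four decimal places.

geometry: r = 41 mm, L = 144 mm, e = 5 mm; θ starts at 0°
rotate link 1 by +11°: θ ← 0° +11° = 11°
rotate link 1 by -30°: θ ← 11° -30° = -19°
rotate link 1 by -28°: θ ← -19° -28° = -47°
rotate link 1 by -27°: θ ← -47° -27° = -74°
h = r sin θ − e = -39.411730 − 5 = -44.411730
sin φ = h / L = -44.411730 / 144 = -0.30841479
φ = arcsin(-0.30841479) = -17.963724°

-17.9637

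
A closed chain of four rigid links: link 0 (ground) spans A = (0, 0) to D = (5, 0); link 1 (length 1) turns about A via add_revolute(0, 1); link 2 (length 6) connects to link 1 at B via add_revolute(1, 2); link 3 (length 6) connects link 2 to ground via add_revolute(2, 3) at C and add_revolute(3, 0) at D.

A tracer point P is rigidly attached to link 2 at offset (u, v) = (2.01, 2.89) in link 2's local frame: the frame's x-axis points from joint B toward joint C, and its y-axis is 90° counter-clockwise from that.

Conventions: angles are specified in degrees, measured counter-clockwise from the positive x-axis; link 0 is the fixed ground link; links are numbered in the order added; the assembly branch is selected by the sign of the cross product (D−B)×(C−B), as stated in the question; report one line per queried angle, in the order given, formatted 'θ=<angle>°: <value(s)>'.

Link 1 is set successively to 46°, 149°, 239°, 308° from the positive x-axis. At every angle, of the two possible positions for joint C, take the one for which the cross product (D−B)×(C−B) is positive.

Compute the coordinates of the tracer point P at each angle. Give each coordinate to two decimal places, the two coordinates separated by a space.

A=(0,0), D=(5.00,0)
θ=46°: B = A + 1.00·(cos46°, sin46°) = (0.6947, 0.7193)
θ=46°: |BD| = 4.3650
θ=46°: circle(B,6.00) ∩ circle(D,6.00): a=2.1825, h=5.5890
θ=46°:   candidates: C₊=(3.7684,5.8722) cross=24.396; C₋=(1.9263,-5.1529) cross=-24.396
θ=46°:   branch + wants cross > 0 → take C=(3.7684,5.8722) (cross=24.396)
θ=46°: ex = (C−B)/|BC| = (0.5123,0.8588); ey = (-0.8588,0.5123)
θ=46°: P = B + 2.01·ex + 2.89·ey = (-0.7576,3.9261)
θ=149°: B = A + 1.00·(cos149°, sin149°) = (-0.8572, 0.5150)
θ=149°: |BD| = 5.8798
θ=149°: circle(B,6.00) ∩ circle(D,6.00): a=2.9399, h=5.2304
θ=149°:   candidates: C₊=(2.5296,5.4678) cross=30.754; C₋=(1.6133,-4.9528) cross=-30.754
θ=149°:   branch + wants cross > 0 → take C=(2.5296,5.4678) (cross=30.754)
θ=149°: ex = (C−B)/|BC| = (0.5645,0.8255); ey = (-0.8255,0.5645)
θ=149°: P = B + 2.01·ex + 2.89·ey = (-2.1082,3.8055)
θ=239°: B = A + 1.00·(cos239°, sin239°) = (-0.5150, -0.8572)
θ=239°: |BD| = 5.5813
θ=239°: circle(B,6.00) ∩ circle(D,6.00): a=2.7906, h=5.3115
θ=239°:   candidates: C₊=(1.4267,4.8199) cross=29.645; C₋=(3.0582,-5.6771) cross=-29.645
θ=239°:   branch + wants cross > 0 → take C=(1.4267,4.8199) (cross=29.645)
θ=239°: ex = (C−B)/|BC| = (0.3236,0.9462); ey = (-0.9462,0.3236)
θ=239°: P = B + 2.01·ex + 2.89·ey = (-2.5990,1.9800)
θ=308°: B = A + 1.00·(cos308°, sin308°) = (0.6157, -0.7880)
θ=308°: |BD| = 4.4546
θ=308°: circle(B,6.00) ∩ circle(D,6.00): a=2.2273, h=5.5713
θ=308°:   candidates: C₊=(1.8223,5.0894) cross=24.818; C₋=(3.7934,-5.8774) cross=-24.818
θ=308°:   branch + wants cross > 0 → take C=(1.8223,5.0894) (cross=24.818)
θ=308°: ex = (C−B)/|BC| = (0.2011,0.9796); ey = (-0.9796,0.2011)
θ=308°: P = B + 2.01·ex + 2.89·ey = (-1.8111,1.7621)

θ=46°: -0.76 3.93
θ=149°: -2.11 3.81
θ=239°: -2.60 1.98
θ=308°: -1.81 1.76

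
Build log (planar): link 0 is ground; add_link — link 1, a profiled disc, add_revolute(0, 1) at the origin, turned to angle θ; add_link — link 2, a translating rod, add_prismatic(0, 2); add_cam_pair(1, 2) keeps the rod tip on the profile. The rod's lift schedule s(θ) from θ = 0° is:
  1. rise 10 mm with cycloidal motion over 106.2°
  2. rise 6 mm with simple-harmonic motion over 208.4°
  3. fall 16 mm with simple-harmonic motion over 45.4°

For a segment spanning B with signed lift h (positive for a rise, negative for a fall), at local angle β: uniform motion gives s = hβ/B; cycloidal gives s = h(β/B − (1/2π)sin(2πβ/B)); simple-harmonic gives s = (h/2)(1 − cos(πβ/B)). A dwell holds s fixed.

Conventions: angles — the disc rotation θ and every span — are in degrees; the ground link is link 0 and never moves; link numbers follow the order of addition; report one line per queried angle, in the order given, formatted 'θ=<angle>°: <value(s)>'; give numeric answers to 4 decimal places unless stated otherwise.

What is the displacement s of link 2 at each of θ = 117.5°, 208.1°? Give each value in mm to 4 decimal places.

seg 1 [0°–106.2°] cycloidal, h=10: full span → s += 10 → s = 10.0000
seg 2 [106.2°–314.6°] simple-harmonic, h=6: θ=117.5° here. β=11.3, B=208.4. 6/2·(1 − cos(π·0.0542)) = 0.0434 → s = 10.0434
seg 2 [106.2°–314.6°] simple-harmonic, h=6: θ=208.1° here. β=101.9, B=208.4. 6/2·(1 − cos(π·0.4890)) = 2.8960 → s = 12.8960

θ=117.5°: 10.0434
θ=208.1°: 12.8960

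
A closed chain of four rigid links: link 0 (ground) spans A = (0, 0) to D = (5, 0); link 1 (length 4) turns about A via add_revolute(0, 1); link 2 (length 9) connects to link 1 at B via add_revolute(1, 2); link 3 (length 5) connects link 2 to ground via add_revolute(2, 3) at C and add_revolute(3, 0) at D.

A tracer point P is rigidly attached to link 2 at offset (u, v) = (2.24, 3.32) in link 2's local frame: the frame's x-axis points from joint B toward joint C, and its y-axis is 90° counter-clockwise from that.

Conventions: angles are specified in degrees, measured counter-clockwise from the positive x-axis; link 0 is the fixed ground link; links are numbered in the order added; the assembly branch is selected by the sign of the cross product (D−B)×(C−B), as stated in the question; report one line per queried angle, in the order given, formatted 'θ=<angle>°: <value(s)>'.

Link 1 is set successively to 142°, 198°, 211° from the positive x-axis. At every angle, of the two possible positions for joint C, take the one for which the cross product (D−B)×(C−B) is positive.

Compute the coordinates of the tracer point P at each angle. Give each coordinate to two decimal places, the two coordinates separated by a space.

A=(0,0), D=(5.00,0)
θ=142°: B = A + 4.00·(cos142°, sin142°) = (-3.1520, 2.4626)
θ=142°: |BD| = 8.5159
θ=142°: circle(B,9.00) ∩ circle(D,5.00): a=7.5459, h=4.9050
θ=142°:   candidates: C₊=(5.4899,4.9759) cross=41.771; C₋=(2.6530,-4.4149) cross=-41.771
θ=142°:   branch + wants cross > 0 → take C=(5.4899,4.9759) (cross=41.771)
θ=142°: ex = (C−B)/|BC| = (0.9602,0.2793); ey = (-0.2793,0.9602)
θ=142°: P = B + 2.24·ex + 3.32·ey = (-1.9283,6.2761)
θ=198°: B = A + 4.00·(cos198°, sin198°) = (-3.8042, -1.2361)
θ=198°: |BD| = 8.8906
θ=198°: circle(B,9.00) ∩ circle(D,5.00): a=7.5947, h=4.8292
θ=198°:   candidates: C₊=(3.0453,4.6021) cross=42.934; C₋=(4.3881,-4.9624) cross=-42.934
θ=198°:   branch + wants cross > 0 → take C=(3.0453,4.6021) (cross=42.934)
θ=198°: ex = (C−B)/|BC| = (0.7611,0.6487); ey = (-0.6487,0.7611)
θ=198°: P = B + 2.24·ex + 3.32·ey = (-4.2531,2.7437)
θ=211°: B = A + 4.00·(cos211°, sin211°) = (-3.4287, -2.0602)
θ=211°: |BD| = 8.6768
θ=211°: circle(B,9.00) ∩ circle(D,5.00): a=7.5654, h=4.8749
θ=211°:   candidates: C₊=(2.7629,4.4716) cross=42.299; C₋=(5.0778,-4.9994) cross=-42.299
θ=211°:   branch + wants cross > 0 → take C=(2.7629,4.4716) (cross=42.299)
θ=211°: ex = (C−B)/|BC| = (0.6880,0.7258); ey = (-0.7258,0.6880)
θ=211°: P = B + 2.24·ex + 3.32·ey = (-4.2972,1.8495)

θ=142°: -1.93 6.28
θ=198°: -4.25 2.74
θ=211°: -4.30 1.85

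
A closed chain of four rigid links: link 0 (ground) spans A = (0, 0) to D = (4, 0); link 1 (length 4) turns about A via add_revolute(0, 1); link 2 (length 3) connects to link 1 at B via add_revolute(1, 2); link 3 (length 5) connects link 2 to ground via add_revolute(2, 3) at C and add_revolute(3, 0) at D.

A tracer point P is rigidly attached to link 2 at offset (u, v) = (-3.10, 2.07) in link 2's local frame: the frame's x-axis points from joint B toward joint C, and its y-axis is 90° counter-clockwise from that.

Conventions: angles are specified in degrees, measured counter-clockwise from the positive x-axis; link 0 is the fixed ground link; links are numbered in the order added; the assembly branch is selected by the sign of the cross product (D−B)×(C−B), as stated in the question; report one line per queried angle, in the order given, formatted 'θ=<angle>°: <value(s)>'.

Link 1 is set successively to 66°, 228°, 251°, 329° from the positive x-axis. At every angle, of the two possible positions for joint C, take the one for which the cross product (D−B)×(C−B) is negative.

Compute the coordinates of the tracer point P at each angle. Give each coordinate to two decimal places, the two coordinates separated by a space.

A=(0,0), D=(4.00,0)
θ=66°: B = A + 4.00·(cos66°, sin66°) = (1.6269, 3.6542)
θ=66°: |BD| = 4.3571
θ=66°: circle(B,3.00) ∩ circle(D,5.00): a=0.3425, h=2.9804
θ=66°:   candidates: C₊=(4.3130,4.9902) cross=12.986; C₋=(-0.6861,1.7437) cross=-12.986
θ=66°:   branch - wants cross < 0 → take C=(-0.6861,1.7437) (cross=-12.986)
θ=66°: ex = (C−B)/|BC| = (-0.7710,-0.6368); ey = (0.6368,-0.7710)
θ=66°: P = B + -3.10·ex + 2.07·ey = (5.3353,4.0323)
θ=228°: B = A + 4.00·(cos228°, sin228°) = (-2.6765, -2.9726)
θ=228°: |BD| = 7.3084
θ=228°: circle(B,3.00) ∩ circle(D,5.00): a=2.5595, h=1.5648
θ=228°:   candidates: C₊=(-0.9747,-0.5020) cross=11.436; C₋=(0.2982,-3.3611) cross=-11.436
θ=228°:   branch - wants cross < 0 → take C=(0.2982,-3.3611) (cross=-11.436)
θ=228°: ex = (C−B)/|BC| = (0.9916,-0.1295); ey = (0.1295,0.9916)
θ=228°: P = B + -3.10·ex + 2.07·ey = (-5.4824,-0.5186)
θ=251°: B = A + 4.00·(cos251°, sin251°) = (-1.3023, -3.7821)
θ=251°: |BD| = 6.5129
θ=251°: circle(B,3.00) ∩ circle(D,5.00): a=2.0281, h=2.2106
θ=251°:   candidates: C₊=(-0.9348,-0.8047) cross=14.397; C₋=(1.6326,-4.4040) cross=-14.397
θ=251°:   branch - wants cross < 0 → take C=(1.6326,-4.4040) (cross=-14.397)
θ=251°: ex = (C−B)/|BC| = (0.9783,-0.2073); ey = (0.2073,0.9783)
θ=251°: P = B + -3.10·ex + 2.07·ey = (-3.9058,-1.1144)
θ=329°: B = A + 4.00·(cos329°, sin329°) = (3.4287, -2.0602)
θ=329°: |BD| = 2.1379
θ=329°: circle(B,3.00) ∩ circle(D,5.00): a=-2.6730, h=1.3620
θ=329°:   candidates: C₊=(1.4019,-4.2720) cross=2.912; C₋=(4.0268,-4.9999) cross=-2.912
θ=329°:   branch - wants cross < 0 → take C=(4.0268,-4.9999) (cross=-2.912)
θ=329°: ex = (C−B)/|BC| = (0.1994,-0.9799); ey = (0.9799,0.1994)
θ=329°: P = B + -3.10·ex + 2.07·ey = (4.8391,1.3903)

θ=66°: 5.34 4.03
θ=228°: -5.48 -0.52
θ=251°: -3.91 -1.11
θ=329°: 4.84 1.39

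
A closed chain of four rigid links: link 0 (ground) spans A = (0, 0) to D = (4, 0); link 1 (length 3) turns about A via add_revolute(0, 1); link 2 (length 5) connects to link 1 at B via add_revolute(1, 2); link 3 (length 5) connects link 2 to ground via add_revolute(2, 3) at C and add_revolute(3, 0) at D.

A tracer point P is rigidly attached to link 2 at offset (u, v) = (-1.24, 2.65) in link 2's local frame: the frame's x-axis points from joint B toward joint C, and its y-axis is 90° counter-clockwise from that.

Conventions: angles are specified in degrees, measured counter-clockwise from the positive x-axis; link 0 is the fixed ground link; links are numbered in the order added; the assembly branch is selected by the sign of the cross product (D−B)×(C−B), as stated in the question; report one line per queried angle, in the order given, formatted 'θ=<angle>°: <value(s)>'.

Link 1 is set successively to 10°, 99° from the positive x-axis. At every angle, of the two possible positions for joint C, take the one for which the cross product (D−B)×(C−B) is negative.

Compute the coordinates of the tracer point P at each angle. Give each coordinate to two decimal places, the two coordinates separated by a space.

A=(0,0), D=(4.00,0)
θ=10°: B = A + 3.00·(cos10°, sin10°) = (2.9544, 0.5209)
θ=10°: |BD| = 1.1682
θ=10°: circle(B,5.00) ∩ circle(D,5.00): a=0.5841, h=4.9658
θ=10°:   candidates: C₊=(5.6917,4.7051) cross=5.801; C₋=(1.2627,-4.1842) cross=-5.801
θ=10°:   branch - wants cross < 0 → take C=(1.2627,-4.1842) (cross=-5.801)
θ=10°: ex = (C−B)/|BC| = (-0.3383,-0.9410); ey = (0.9410,-0.3383)
θ=10°: P = B + -1.24·ex + 2.65·ey = (5.8677,0.7912)
θ=99°: B = A + 3.00·(cos99°, sin99°) = (-0.4693, 2.9631)
θ=99°: |BD| = 5.3623
θ=99°: circle(B,5.00) ∩ circle(D,5.00): a=2.6812, h=4.2204
θ=99°:   candidates: C₊=(4.0974,4.9991) cross=22.631; C₋=(-0.5667,-2.0360) cross=-22.631
θ=99°:   branch - wants cross < 0 → take C=(-0.5667,-2.0360) (cross=-22.631)
θ=99°: ex = (C−B)/|BC| = (-0.0195,-0.9998); ey = (0.9998,-0.0195)
θ=99°: P = B + -1.24·ex + 2.65·ey = (2.2043,4.1512)

θ=10°: 5.87 0.79
θ=99°: 2.20 4.15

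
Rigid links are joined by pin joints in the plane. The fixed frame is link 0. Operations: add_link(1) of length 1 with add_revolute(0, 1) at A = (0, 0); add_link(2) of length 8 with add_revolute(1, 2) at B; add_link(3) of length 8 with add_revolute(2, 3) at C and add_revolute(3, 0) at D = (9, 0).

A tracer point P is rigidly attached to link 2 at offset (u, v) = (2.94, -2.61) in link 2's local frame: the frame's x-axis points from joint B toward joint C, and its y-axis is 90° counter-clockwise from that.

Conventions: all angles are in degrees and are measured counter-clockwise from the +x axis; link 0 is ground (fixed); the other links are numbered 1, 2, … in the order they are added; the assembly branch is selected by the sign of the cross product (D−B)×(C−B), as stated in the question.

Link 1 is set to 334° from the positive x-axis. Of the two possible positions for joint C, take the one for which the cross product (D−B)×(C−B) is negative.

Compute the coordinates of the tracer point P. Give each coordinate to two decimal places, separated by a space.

A=(0,0), D=(9.00,0)
B = A + 1.00·(cos334°, sin334°) = (0.8988, -0.4384)
|BD| = 8.1131
circle(B,8.00) ∩ circle(D,8.00): a=4.0565, h=6.8953
  candidates: C₊=(4.5768,6.6660) cross=55.942; C₋=(5.3220,-7.1044) cross=-55.942
  branch - wants cross < 0 → take C=(5.3220,-7.1044) (cross=-55.942)
ex = (C−B)/|BC| = (0.5529,-0.8332); ey = (0.8332,0.5529)
P = B + 2.94·ex + -2.61·ey = (0.3495,-4.3312)

0.35 -4.33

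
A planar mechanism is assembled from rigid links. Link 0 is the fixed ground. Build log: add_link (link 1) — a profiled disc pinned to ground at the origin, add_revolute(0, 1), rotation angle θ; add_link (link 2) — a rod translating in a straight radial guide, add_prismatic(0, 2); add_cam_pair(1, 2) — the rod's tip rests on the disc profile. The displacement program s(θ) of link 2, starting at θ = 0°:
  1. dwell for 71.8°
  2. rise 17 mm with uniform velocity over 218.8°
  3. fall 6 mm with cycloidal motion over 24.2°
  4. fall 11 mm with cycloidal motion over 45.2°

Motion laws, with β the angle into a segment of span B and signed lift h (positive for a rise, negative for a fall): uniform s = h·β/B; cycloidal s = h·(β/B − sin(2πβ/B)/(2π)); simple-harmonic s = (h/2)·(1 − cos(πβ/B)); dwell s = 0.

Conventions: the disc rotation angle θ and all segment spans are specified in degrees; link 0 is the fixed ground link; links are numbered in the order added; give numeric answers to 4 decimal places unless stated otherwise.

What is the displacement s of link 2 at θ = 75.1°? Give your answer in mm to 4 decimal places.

seg 1 [0°–71.8°] dwell: s stays 0.0000
seg 2 [71.8°–290.6°] uniform, h=17: θ=75.1° here. β=3.3, B=218.8. 17·3.3/218.8 = 0.2564 → s = 0.2564

0.2564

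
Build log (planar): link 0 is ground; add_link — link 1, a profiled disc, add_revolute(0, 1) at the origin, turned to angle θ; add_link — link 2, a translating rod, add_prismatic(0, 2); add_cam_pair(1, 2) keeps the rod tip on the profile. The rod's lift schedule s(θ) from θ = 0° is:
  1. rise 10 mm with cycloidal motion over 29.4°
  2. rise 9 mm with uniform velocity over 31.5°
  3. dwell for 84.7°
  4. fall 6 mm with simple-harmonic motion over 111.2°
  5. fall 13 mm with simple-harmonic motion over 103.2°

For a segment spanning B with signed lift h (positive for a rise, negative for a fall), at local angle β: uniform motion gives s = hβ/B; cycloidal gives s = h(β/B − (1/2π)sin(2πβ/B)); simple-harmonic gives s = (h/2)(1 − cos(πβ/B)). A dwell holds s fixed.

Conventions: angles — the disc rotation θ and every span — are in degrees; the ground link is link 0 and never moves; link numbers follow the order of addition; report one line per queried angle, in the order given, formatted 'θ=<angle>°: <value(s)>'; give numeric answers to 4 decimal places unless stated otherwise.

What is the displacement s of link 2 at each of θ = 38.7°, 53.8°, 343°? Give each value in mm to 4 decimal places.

seg 1 [0°–29.4°] cycloidal, h=10: full span → s += 10 → s = 10.0000
seg 2 [29.4°–60.9°] uniform, h=9: θ=38.7° here. β=9.3, B=31.5. 9·9.3/31.5 = 2.6571 → s = 12.6571
seg 2 [29.4°–60.9°] uniform, h=9: θ=53.8° here. β=24.4, B=31.5. 9·24.4/31.5 = 6.9714 → s = 16.9714
seg 2 [29.4°–60.9°] uniform, h=9: full span → s += 9 → s = 19.0000
seg 3 [60.9°–145.6°] dwell: s stays 19.0000
seg 4 [145.6°–256.8°] simple-harmonic, h=-6: full span → s += -6 → s = 13.0000
seg 5 [256.8°–360°] simple-harmonic, h=-13: θ=343° here. β=86.2, B=103.2. -13/2·(1 − cos(π·0.8353)) = -12.1488 → s = 0.8512

θ=38.7°: 12.6571
θ=53.8°: 16.9714
θ=343°: 0.8512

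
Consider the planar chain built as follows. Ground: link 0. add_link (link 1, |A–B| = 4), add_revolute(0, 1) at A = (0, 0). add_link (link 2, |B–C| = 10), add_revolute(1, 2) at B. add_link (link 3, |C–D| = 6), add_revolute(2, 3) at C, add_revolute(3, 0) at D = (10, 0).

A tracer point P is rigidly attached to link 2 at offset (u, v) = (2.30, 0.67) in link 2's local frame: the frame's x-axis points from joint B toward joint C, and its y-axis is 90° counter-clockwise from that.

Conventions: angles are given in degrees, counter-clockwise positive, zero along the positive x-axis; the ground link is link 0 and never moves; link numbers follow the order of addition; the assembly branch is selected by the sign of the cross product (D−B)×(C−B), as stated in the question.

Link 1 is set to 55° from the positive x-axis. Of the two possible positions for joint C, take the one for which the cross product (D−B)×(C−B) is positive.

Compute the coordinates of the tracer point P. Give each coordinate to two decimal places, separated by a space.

A=(0,0), D=(10.00,0)
B = A + 4.00·(cos55°, sin55°) = (2.2943, 3.2766)
|BD| = 8.3734
circle(B,10.00) ∩ circle(D,6.00): a=8.0083, h=5.9889
  candidates: C₊=(12.0076,5.6542) cross=50.147; C₋=(7.3205,-5.3685) cross=-50.147
  branch + wants cross > 0 → take C=(12.0076,5.6542) (cross=50.147)
ex = (C−B)/|BC| = (0.9713,0.2378); ey = (-0.2378,0.9713)
P = B + 2.30·ex + 0.67·ey = (4.3691,4.4742)

4.37 4.47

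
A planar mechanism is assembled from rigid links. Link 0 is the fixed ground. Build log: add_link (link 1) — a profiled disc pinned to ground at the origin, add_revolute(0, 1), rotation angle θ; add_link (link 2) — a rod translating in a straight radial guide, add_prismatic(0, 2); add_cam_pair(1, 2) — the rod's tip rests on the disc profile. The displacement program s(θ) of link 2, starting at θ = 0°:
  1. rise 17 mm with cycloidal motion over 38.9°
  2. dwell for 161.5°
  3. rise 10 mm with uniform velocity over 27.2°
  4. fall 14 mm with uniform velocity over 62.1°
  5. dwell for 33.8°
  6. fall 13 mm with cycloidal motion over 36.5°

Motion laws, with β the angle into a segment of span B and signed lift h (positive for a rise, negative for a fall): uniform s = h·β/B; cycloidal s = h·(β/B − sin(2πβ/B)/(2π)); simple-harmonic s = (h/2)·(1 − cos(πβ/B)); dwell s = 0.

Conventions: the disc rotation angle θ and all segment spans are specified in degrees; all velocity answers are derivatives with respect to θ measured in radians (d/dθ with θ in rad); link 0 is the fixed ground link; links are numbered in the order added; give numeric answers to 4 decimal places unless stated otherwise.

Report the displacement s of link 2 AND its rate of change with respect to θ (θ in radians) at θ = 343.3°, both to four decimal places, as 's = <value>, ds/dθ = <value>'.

seg 1 [0°–38.9°] cycloidal, h=17: full span → s += 17 → s = 17.0000
seg 2 [38.9°–200.4°] dwell: s stays 17.0000
seg 3 [200.4°–227.6°] uniform, h=10: full span → s += 10 → s = 27.0000
seg 4 [227.6°–289.7°] uniform, h=-14: full span → s += -14 → s = 13.0000
seg 5 [289.7°–323.5°] dwell: s stays 13.0000
seg 6 [323.5°–360°] cycloidal, h=-13: θ=343.3° here. β=19.8, B=36.5. -13·(0.5425 − sin(2π·0.5425)/(2π)) = -7.5976 → s = 5.4024
velocity in seg [323.5°–360°] (cycloidal), θ in radians: β = 19.8° = 0.3456 rad, B = 36.5° = 0.6370 rad; ds/dθ = (h/B)(1 − cos(2πβ/B)) = ((-13)/0.6370)(1 − cos(2π·0.5425)) = -40.091324 mm/rad

s = 5.4024, ds/dθ = -40.0913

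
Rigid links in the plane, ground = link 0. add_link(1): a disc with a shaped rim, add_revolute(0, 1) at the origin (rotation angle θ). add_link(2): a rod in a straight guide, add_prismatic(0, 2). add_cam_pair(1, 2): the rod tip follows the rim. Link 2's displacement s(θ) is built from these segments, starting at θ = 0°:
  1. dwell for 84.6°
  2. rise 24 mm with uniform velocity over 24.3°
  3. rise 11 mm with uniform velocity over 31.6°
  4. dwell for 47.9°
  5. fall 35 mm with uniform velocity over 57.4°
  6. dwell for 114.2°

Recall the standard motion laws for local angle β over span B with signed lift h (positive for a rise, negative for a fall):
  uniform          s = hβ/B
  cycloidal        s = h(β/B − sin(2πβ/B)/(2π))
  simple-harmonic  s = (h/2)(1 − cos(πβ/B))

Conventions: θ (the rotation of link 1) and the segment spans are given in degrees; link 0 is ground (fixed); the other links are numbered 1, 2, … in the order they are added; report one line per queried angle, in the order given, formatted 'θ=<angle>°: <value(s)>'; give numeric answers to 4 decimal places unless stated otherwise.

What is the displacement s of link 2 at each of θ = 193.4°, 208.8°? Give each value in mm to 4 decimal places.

segment 1 (0° to 84.6°, dwell): s unchanged at 0.0000
segment 2 (84.6° to 108.9°, uniform, h = 24) is passed completely: s = 0.0000 + (24) = 24.0000
segment 3 (108.9° to 140.5°, uniform, h = 11) is passed completely: s = 24.0000 + (11) = 35.0000
segment 4 (140.5° to 188.4°, dwell): s unchanged at 35.0000
θ = 193.4° falls in segment 5 (188.4° to 245.8°, uniform, h = -35): β = 193.4 − 188.4 = 5°, B = 57.4°; Δs = -35·5/57.4 = -3.0488; s = 35.0000 − 3.0488 = 31.9512
θ = 208.8° falls in segment 5 (188.4° to 245.8°, uniform, h = -35): β = 208.8 − 188.4 = 20.4°, B = 57.4°; Δs = -35·20.4/57.4 = -12.4390; s = 35.0000 − 12.4390 = 22.5610

θ=193.4°: 31.9512
θ=208.8°: 22.5610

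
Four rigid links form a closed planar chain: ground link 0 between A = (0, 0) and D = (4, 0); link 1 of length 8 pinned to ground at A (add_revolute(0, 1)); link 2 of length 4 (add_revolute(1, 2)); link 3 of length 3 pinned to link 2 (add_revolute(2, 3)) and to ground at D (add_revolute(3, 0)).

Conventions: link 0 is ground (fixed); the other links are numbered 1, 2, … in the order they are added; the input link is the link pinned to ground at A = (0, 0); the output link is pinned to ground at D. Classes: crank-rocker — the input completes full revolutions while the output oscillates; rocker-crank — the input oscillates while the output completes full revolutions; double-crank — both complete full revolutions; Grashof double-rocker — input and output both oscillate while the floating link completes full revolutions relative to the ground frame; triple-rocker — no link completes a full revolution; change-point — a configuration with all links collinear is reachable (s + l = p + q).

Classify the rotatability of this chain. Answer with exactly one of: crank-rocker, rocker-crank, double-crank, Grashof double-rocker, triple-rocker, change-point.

lengths: ground=4, input=8, coupler=4, output=3
sorted: s=3 (shortest), l=8 (longest), p+q=8
s + l = 11 vs p + q = 8
s + l > p + q → non-Grashof → no link fully rotates → triple-rocker

triple-rocker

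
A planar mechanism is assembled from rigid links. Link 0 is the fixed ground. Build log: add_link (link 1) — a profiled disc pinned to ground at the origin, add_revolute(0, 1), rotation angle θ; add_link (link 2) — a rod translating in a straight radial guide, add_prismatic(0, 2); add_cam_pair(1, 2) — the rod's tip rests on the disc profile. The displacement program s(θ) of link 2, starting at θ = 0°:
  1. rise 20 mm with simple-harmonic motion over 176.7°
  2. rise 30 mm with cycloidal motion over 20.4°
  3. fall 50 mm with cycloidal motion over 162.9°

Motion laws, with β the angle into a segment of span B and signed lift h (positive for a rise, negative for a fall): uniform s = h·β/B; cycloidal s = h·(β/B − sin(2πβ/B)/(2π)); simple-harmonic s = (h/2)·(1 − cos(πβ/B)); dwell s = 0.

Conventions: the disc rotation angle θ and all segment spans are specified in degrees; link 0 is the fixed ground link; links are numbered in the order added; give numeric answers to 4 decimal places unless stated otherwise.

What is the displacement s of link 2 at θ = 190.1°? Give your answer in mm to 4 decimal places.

seg 1 [0°–176.7°] simple-harmonic, h=20: full span → s += 20 → s = 20.0000
seg 2 [176.7°–197.1°] cycloidal, h=30: θ=190.1° here. β=13.4, B=20.4. 30·(0.6569 − sin(2π·0.6569)/(2π)) = 23.6860 → s = 43.6860

43.6860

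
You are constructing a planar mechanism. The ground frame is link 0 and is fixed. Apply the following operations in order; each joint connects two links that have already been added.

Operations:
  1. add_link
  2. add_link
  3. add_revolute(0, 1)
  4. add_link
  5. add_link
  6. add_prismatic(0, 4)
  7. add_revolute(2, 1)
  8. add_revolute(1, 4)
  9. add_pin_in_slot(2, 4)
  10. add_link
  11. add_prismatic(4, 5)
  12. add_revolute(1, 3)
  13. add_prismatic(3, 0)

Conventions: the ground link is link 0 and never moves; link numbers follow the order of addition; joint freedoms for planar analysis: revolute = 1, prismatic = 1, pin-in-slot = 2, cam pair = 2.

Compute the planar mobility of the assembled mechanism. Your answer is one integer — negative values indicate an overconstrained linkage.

ground; <1,0,0>
#1 <2,0,0>
#2 <3,0,0>
R:0↔1 J1 <3,1,0>
#3 <4,1,0>
#4 <5,1,0>
P:0↔4 J1 <5,2,0>
R:2↔1 J1 <5,3,0>
R:1↔4 J1 <5,4,0>
PS:2↔4 J2 <5,4,1>
#5 <6,4,1>
P:4↔5 J1 <6,5,1>
R:1↔3 J1 <6,6,1>
P:3↔0 J1 <6,7,1>
3×5 − 2×7 − 1×1 = 0

M = 0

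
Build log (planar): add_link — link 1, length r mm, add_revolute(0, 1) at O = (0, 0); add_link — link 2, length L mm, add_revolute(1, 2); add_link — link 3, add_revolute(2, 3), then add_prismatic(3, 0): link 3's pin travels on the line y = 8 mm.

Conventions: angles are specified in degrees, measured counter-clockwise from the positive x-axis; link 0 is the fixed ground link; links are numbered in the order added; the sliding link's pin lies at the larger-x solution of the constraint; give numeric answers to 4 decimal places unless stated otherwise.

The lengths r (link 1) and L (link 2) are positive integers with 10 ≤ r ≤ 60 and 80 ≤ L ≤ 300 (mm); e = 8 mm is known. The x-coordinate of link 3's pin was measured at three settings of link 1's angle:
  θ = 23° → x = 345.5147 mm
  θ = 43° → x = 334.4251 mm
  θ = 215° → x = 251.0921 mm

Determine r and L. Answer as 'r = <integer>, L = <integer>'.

constraint per measurement: (x − r cos θ)² + (r sin θ − e)² = L²
subtracting the θ₁ and θ₂ equations cancels the r² and L² terms:
r = (x₁² − x₂²) / (2[(x₁cos θ₁ + e sin θ₁) − (x₂cos θ₂ + e sin θ₂)]) = 52.9998 → r = 53
L² = (x₁ − r cos θ₁)² + (r sin θ₁ − e)² = 88208.9843 → L = 297.0000 → L = 297
check at θ₃=215°: x = 251.0921 (printed 251.0921) ✓

r = 53, L = 297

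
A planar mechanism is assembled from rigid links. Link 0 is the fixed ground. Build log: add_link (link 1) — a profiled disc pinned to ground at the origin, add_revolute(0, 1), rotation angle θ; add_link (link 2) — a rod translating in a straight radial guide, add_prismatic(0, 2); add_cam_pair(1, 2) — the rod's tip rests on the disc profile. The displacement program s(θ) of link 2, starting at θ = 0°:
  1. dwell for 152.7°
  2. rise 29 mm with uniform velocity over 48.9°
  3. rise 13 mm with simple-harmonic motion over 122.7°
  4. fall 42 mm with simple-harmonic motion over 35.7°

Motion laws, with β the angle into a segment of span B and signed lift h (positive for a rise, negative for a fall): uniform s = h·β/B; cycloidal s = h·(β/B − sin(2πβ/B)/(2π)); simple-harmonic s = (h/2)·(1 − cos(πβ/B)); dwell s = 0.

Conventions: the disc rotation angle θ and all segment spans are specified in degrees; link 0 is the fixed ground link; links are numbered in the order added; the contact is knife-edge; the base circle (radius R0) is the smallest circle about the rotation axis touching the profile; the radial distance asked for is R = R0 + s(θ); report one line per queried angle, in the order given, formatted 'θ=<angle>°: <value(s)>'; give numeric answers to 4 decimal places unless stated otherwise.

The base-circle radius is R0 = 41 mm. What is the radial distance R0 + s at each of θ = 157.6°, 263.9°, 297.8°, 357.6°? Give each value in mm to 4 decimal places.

seg 1 [0°–152.7°] dwell: s stays 0.0000
seg 2 [152.7°–201.6°] uniform, h=29: θ=157.6° here. β=4.9, B=48.9. 29·4.9/48.9 = 2.9059 → s = 2.9059
seg 2 [152.7°–201.6°] uniform, h=29: full span → s += 29 → s = 29.0000
seg 3 [201.6°–324.3°] simple-harmonic, h=13: θ=263.9° here. β=62.3, B=122.7. 13/2·(1 − cos(π·0.5077)) = 6.6581 → s = 35.6581
seg 3 [201.6°–324.3°] simple-harmonic, h=13: θ=297.8° here. β=96.2, B=122.7. 13/2·(1 − cos(π·0.7840)) = 11.5603 → s = 40.5603
seg 3 [201.6°–324.3°] simple-harmonic, h=13: full span → s += 13 → s = 42.0000
seg 4 [324.3°–360°] simple-harmonic, h=-42: θ=357.6° here. β=33.3, B=35.7. -42/2·(1 − cos(π·0.9328)) = -41.5334 → s = 0.4666
θ=157.6°: R = R0 + s = 41 + 2.9059 = 43.9059
θ=263.9°: R = R0 + s = 41 + 35.6581 = 76.6581
θ=297.8°: R = R0 + s = 41 + 40.5603 = 81.5603
θ=357.6°: R = R0 + s = 41 + 0.4666 = 41.4666

θ=157.6°: 43.9059
θ=263.9°: 76.6581
θ=297.8°: 81.5603
θ=357.6°: 41.4666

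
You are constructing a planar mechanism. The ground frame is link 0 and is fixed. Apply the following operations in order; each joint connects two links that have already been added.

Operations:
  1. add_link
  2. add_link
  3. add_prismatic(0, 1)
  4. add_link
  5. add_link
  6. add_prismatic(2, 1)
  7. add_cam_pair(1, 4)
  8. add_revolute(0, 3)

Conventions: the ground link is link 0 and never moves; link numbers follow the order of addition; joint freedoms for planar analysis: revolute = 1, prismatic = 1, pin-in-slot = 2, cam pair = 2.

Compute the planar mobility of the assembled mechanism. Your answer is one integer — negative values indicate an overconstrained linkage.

L=1 J1=0 J2=0
add link → L=2 J1=0 J2=0
add link → L=3 J1=0 J2=0
P@0,1 dof=1 J1 → L=3 J1=1 J2=0
add link → L=4 J1=1 J2=0
add link → L=5 J1=1 J2=0
P@2,1 dof=1 J1 → L=5 J1=2 J2=0
C@1,4 dof=2 J2 → L=5 J1=2 J2=1
R@0,3 dof=1 J1 → L=5 J1=3 J2=1
M=3(L−1)−2J1−J2=3·4−2·3−1=5

M = 5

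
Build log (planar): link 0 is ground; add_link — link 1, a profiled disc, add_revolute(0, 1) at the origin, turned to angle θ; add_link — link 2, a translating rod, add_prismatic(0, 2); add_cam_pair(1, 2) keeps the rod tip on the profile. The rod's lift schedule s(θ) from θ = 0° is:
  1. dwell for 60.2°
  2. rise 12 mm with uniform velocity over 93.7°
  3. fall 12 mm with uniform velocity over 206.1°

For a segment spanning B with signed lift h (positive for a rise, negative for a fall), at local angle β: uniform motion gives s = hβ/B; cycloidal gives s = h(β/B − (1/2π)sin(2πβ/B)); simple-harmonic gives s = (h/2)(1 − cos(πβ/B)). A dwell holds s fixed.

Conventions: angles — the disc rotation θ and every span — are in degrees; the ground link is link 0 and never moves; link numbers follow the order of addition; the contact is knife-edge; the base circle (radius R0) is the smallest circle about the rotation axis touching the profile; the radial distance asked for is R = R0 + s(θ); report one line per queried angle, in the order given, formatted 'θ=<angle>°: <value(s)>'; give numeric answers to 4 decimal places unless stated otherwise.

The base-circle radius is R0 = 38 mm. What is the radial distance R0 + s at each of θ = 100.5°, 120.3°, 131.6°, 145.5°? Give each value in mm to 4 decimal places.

seg 1 [0°–60.2°] dwell: s stays 0.0000
seg 2 [60.2°–153.9°] uniform, h=12: θ=100.5° here. β=40.3, B=93.7. 12·40.3/93.7 = 5.1612 → s = 5.1612
seg 2 [60.2°–153.9°] uniform, h=12: θ=120.3° here. β=60.1, B=93.7. 12·60.1/93.7 = 7.6969 → s = 7.6969
seg 2 [60.2°–153.9°] uniform, h=12: θ=131.6° here. β=71.4, B=93.7. 12·71.4/93.7 = 9.1441 → s = 9.1441
seg 2 [60.2°–153.9°] uniform, h=12: θ=145.5° here. β=85.3, B=93.7. 12·85.3/93.7 = 10.9242 → s = 10.9242
θ=100.5°: R = R0 + s = 38 + 5.1612 = 43.1612
θ=120.3°: R = R0 + s = 38 + 7.6969 = 45.6969
θ=131.6°: R = R0 + s = 38 + 9.1441 = 47.1441
θ=145.5°: R = R0 + s = 38 + 10.9242 = 48.9242

θ=100.5°: 43.1612
θ=120.3°: 45.6969
θ=131.6°: 47.1441
θ=145.5°: 48.9242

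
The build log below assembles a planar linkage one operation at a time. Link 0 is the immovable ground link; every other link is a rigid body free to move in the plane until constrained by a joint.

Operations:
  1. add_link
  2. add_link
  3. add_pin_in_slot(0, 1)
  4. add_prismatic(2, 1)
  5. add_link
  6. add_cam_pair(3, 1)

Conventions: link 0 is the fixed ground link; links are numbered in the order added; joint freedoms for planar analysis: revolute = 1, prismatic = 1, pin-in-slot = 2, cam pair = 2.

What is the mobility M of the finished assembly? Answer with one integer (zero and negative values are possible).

L=1 J1=0 J2=0
add link → L=2 J1=0 J2=0
add link → L=3 J1=0 J2=0
PS@0,1 dof=2 J2 → L=3 J1=0 J2=1
P@2,1 dof=1 J1 → L=3 J1=1 J2=1
add link → L=4 J1=1 J2=1
C@3,1 dof=2 J2 → L=4 J1=1 J2=2
M=3(L−1)−2J1−J2=3·3−2·1−2=5

M = 5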